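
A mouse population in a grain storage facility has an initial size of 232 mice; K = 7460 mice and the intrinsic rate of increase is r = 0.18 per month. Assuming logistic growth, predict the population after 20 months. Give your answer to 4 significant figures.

A = (K − N₀)/N₀ = (7460 − 232)/232 = 31.155.
N(t) = K/(1 + A·e^(−rt)) = 7460/(1 + 31.155×e^(−0.18×20)).
e^(−3.6) = 0.027324; denominator = 1 + 31.155×0.027324 = 1.8513.
N = 7460/1.8513 = 4029.65.

4030 mice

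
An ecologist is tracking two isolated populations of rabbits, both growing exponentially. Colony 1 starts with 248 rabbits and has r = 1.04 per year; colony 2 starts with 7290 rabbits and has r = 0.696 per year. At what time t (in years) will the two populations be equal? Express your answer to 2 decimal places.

Set 248·e^(1.04t) = 7290·e^(0.696t).
e^((1.04 − 0.696)t) = 7290/248 → e^(0.344·t) = 29.395.
0.344·t = ln(29.395) = 3.3808, so t = 3.3808/0.344 = 9.828.

9.83 years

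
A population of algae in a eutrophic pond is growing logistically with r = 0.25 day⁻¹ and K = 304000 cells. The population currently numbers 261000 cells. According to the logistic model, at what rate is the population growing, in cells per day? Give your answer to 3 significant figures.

9230 cells per day

dN/dt = rN(1 − N/K) = 0.25 × 261000 × (1 − 261000/304000).
1 − 261000/304000 = 0.14145; dN/dt = 0.25 × 261000 × 0.14145 = 9229.4.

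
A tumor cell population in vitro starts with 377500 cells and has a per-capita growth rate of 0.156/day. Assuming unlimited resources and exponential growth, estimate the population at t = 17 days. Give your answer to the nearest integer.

N(t) = N₀·e^(rt) = 377500 × e^(0.156×17) = 377500 × e^2.652.
e^2.652 ≈ 14.182, so N ≈ 377500 × 14.182 = 5.353847×10^6.

5353847 cells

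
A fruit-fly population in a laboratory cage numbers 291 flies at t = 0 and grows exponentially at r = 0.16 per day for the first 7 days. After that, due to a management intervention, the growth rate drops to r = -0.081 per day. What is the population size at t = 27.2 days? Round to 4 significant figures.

Phase 1: N(7) = 291·e^(0.16×7) = 291·e^1.12 = 891.873.
Phase 2 runs for 27.2 − 7 = 20.2 days at r = -0.081.
N(27.2) = 891.873·e^(-0.081×20.2) = 891.873·e^-1.636 = 173.664.

173.7 flies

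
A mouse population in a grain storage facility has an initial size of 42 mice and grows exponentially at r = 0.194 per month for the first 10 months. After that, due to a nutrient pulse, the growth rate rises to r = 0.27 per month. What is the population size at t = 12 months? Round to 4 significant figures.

Phase 1: N(10) = 42·e^(0.194×10) = 42·e^1.94 = 292.268.
Phase 2 runs for 12 − 10 = 2 months at r = 0.27.
N(12) = 292.268·e^(0.27×2) = 292.268·e^0.54 = 501.533.

501.5 mice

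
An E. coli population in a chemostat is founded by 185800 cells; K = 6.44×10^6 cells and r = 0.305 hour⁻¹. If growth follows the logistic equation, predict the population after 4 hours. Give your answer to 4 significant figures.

A = (K − N₀)/N₀ = (6.44×10^6 − 185800)/185800 = 33.661.
N(t) = K/(1 + A·e^(−rt)) = 6.44×10^6/(1 + 33.661×e^(−0.305×4)).
e^(−1.22) = 0.29523; denominator = 1 + 33.661×0.29523 = 10.938.
N = 6.44×10^6/10.938 = 588788.

588800 cells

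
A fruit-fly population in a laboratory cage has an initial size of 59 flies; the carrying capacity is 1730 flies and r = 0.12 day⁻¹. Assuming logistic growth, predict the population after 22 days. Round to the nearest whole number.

A = (K − N₀)/N₀ = (1730 − 59)/59 = 28.322.
N(t) = K/(1 + A·e^(−rt)) = 1730/(1 + 28.322×e^(−0.12×22)).
e^(−2.64) = 0.071361; denominator = 1 + 28.322×0.071361 = 3.0211.
N = 1730/3.0211 = 572.64.

573 flies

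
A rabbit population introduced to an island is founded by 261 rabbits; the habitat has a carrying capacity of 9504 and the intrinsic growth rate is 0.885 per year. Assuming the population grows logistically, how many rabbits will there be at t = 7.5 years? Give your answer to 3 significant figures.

A = (K − N₀)/N₀ = (9504 − 261)/261 = 35.414.
N(t) = K/(1 + A·e^(−rt)) = 9504/(1 + 35.414×e^(−0.885×7.5)).
e^(−6.638) = 0.0013103; denominator = 1 + 35.414×0.0013103 = 1.0464.
N = 9504/1.0464 = 9082.55.

9080 rabbits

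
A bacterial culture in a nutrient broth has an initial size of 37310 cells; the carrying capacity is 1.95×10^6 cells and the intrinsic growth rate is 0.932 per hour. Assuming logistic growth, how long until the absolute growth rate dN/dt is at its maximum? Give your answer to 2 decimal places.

4.22 hours

Logistic growth is fastest at N = K/2 = 975000.
A = (K − N₀)/N₀ = 51.265. Set K/(1 + A·e^(−rt)) = K/2 → A·e^(−rt) = 1.
e^(−0.932t) = 1/51.265 = 0.0195066, so t = ln(51.265)/0.932 = 3.937/0.932 = 4.2243.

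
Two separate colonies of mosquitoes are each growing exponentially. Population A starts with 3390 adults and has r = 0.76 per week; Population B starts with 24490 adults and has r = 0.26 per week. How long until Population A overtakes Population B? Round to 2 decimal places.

Set 3390·e^(0.76t) = 24490·e^(0.26t).
e^((0.76 − 0.26)t) = 24490/3390 → e^(0.5·t) = 7.2242.
0.5·t = ln(7.2242) = 1.9774, so t = 1.9774/0.5 = 3.9549.

3.95 weeks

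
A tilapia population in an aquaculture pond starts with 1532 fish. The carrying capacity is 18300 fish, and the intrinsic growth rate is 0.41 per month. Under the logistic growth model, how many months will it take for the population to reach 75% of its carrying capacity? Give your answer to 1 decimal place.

A = (K − N₀)/N₀ = (18300 − 1532)/1532 = 10.945.
Solve 18300/(1 + 10.945·e^(−0.41t)) = 13725: 1 + 10.945·e^(−0.41t) = 1.3333, so e^(−0.41t) = 0.0304548.
−0.41·t = ln(0.0304548) = -3.4915, so t = 3.4915/0.41 = 8.5159.

8.5 months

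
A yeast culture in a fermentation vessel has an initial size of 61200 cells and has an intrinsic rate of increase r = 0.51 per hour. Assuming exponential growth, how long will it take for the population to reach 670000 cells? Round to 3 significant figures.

4.69 hours

Set N₀·e^(rt) = 670000: e^(0.51·t) = 670000/61200 = 10.948.
0.51·t = ln(10.948) = 2.3931, so t = 2.3931/0.51 = 4.6924.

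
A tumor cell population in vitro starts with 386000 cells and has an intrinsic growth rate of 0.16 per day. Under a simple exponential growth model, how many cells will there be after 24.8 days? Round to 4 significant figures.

20410000 cells

N(t) = N₀·e^(rt) = 386000 × e^(0.16×24.8) = 386000 × e^3.968.
e^3.968 ≈ 52.879, so N ≈ 386000 × 52.879 = 2.041117×10^7.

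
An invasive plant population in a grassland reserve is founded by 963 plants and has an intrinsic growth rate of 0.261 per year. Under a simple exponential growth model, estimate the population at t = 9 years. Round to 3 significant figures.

N(t) = N₀·e^(rt) = 963 × e^(0.261×9) = 963 × e^2.349.
e^2.349 ≈ 10.475, so N ≈ 963 × 10.475 = 10087.5.

10100 plants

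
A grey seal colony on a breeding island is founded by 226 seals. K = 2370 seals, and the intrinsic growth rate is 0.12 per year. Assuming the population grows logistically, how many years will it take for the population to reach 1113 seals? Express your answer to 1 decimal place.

17.7 years

A = (K − N₀)/N₀ = (2370 − 226)/226 = 9.4867.
Solve 2370/(1 + 9.4867·e^(−0.12t)) = 1113: 1 + 9.4867·e^(−0.12t) = 2.1294, so e^(−0.12t) = 0.119048.
−0.12·t = ln(0.119048) = -2.1282, so t = 2.1282/0.12 = 17.735.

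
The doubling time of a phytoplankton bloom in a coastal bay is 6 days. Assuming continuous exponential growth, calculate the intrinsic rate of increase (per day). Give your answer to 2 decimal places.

0.12 per day

r = ln(2)/t_d = 0.6931/6 = 0.11552.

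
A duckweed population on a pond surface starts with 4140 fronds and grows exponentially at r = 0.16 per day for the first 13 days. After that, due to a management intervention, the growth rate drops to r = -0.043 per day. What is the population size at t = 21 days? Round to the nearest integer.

23493 fronds

Phase 1: N(13) = 4140·e^(0.16×13) = 4140·e^2.08 = 33138.5.
Phase 2 runs for 21 − 13 = 8 days at r = -0.043.
N(21) = 33138.5·e^(-0.043×8) = 33138.5·e^-0.344 = 23492.8.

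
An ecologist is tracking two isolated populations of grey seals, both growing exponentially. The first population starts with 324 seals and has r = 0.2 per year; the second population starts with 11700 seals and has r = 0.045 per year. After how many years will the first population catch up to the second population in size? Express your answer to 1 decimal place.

23.1 years

Set 324·e^(0.2t) = 11700·e^(0.045t).
e^((0.2 − 0.045)t) = 11700/324 → e^(0.155·t) = 36.111.
0.155·t = ln(36.111) = 3.5866, so t = 3.5866/0.155 = 23.139.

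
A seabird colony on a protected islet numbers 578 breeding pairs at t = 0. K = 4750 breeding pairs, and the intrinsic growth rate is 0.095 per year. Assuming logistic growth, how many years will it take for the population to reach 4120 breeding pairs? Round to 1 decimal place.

40.6 years

A = (K − N₀)/N₀ = (4750 − 578)/578 = 7.218.
Solve 4750/(1 + 7.218·e^(−0.095t)) = 4120: 1 + 7.218·e^(−0.095t) = 1.1529, so e^(−0.095t) = 0.0211849.
−0.095·t = ln(0.0211849) = -3.8545, so t = 3.8545/0.095 = 40.573.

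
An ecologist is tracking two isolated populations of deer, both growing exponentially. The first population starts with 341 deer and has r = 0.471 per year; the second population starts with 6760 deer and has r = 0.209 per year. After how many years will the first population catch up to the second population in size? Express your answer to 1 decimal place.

11.4 years

Set 341·e^(0.471t) = 6760·e^(0.209t).
e^((0.471 − 0.209)t) = 6760/341 → e^(0.262·t) = 19.824.
0.262·t = ln(19.824) = 2.9869, so t = 2.9869/0.262 = 11.4.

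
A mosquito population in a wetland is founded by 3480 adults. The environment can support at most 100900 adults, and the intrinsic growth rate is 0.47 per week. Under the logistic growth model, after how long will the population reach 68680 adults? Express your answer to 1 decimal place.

8.7 weeks

A = (K − N₀)/N₀ = (100900 − 3480)/3480 = 27.994.
Solve 100900/(1 + 27.994·e^(−0.47t)) = 68680: 1 + 27.994·e^(−0.47t) = 1.4691, so e^(−0.47t) = 0.0167582.
−0.47·t = ln(0.0167582) = -4.0889, so t = 4.0889/0.47 = 8.6997.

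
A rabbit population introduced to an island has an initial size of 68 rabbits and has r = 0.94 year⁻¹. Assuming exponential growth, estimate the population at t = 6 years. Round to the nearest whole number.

N(t) = N₀·e^(rt) = 68 × e^(0.94×6) = 68 × e^5.64.
e^5.64 ≈ 281.46, so N ≈ 68 × 281.46 = 19139.5.

19139 rabbits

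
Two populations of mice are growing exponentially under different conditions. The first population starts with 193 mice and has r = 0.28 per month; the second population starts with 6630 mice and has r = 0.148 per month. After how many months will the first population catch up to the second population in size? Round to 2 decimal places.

26.79 months

Set 193·e^(0.28t) = 6630·e^(0.148t).
e^((0.28 − 0.148)t) = 6630/193 → e^(0.132·t) = 34.352.
0.132·t = ln(34.352) = 3.5367, so t = 3.5367/0.132 = 26.793.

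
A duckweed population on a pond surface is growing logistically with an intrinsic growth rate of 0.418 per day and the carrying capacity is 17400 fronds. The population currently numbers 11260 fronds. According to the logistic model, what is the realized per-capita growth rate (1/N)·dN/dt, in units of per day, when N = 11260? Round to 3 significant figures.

(1/N)·dN/dt = r(1 − N/K) = 0.418 × (1 − 11260/17400).
= 0.418 × 0.35287 = 0.1475.

0.148 per day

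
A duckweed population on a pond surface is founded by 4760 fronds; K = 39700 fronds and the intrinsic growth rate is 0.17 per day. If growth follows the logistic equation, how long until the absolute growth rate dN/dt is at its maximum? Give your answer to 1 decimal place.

Logistic growth is fastest at N = K/2 = 19850.
A = (K − N₀)/N₀ = 7.3403. Set K/(1 + A·e^(−rt)) = K/2 → A·e^(−rt) = 1.
e^(−0.17t) = 1/7.3403 = 0.136234, so t = ln(7.3403)/0.17 = 1.9934/0.17 = 11.726.

11.7 days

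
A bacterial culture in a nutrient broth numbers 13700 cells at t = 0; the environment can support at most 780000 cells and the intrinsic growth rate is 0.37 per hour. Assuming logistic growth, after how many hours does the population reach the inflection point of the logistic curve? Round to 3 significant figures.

10.9 hours

Logistic growth is fastest at N = K/2 = 390000.
A = (K − N₀)/N₀ = 55.934. Set K/(1 + A·e^(−rt)) = K/2 → A·e^(−rt) = 1.
e^(−0.37t) = 1/55.934 = 0.0178781, so t = ln(55.934)/0.37 = 4.0242/0.37 = 10.876.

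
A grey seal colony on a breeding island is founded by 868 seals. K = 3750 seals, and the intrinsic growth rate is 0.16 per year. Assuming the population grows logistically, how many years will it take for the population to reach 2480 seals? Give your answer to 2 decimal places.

A = (K − N₀)/N₀ = (3750 − 868)/868 = 3.3203.
Solve 3750/(1 + 3.3203·e^(−0.16t)) = 2480: 1 + 3.3203·e^(−0.16t) = 1.5121, so e^(−0.16t) = 0.154233.
−0.16·t = ln(0.154233) = -1.8693, so t = 1.8693/0.16 = 11.683.

11.68 years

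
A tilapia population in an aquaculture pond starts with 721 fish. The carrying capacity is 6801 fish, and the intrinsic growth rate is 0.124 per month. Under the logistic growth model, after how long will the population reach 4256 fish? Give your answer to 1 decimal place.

A = (K − N₀)/N₀ = (6801 − 721)/721 = 8.4327.
Solve 6801/(1 + 8.4327·e^(−0.124t)) = 4256: 1 + 8.4327·e^(−0.124t) = 1.598, so e^(−0.124t) = 0.0709117.
−0.124·t = ln(0.0709117) = -2.6463, so t = 2.6463/0.124 = 21.341.

21.3 months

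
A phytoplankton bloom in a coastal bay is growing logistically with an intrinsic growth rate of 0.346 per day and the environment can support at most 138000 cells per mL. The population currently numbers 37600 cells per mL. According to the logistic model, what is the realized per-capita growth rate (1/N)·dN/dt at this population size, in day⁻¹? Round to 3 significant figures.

(1/N)·dN/dt = r(1 − N/K) = 0.346 × (1 − 37600/138000).
= 0.346 × 0.72754 = 0.25173.

0.252 per day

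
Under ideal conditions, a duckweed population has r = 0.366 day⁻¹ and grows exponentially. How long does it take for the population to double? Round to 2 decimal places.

1.89 days

Doubling time t_d = ln(2)/r = 0.6931/0.366 = 1.8938.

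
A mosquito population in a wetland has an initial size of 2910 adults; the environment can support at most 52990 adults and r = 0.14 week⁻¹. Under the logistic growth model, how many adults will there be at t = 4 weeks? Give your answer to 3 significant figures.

4890 adults

A = (K − N₀)/N₀ = (52990 − 2910)/2910 = 17.21.
N(t) = K/(1 + A·e^(−rt)) = 52990/(1 + 17.21×e^(−0.14×4)).
e^(−0.56) = 0.57121; denominator = 1 + 17.21×0.57121 = 10.83.
N = 52990/10.83 = 4892.76.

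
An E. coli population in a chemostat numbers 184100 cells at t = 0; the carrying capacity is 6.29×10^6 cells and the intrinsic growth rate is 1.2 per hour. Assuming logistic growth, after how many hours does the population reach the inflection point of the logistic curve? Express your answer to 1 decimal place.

2.9 hours

Logistic growth is fastest at N = K/2 = 3.145×10^6.
A = (K − N₀)/N₀ = 33.166. Set K/(1 + A·e^(−rt)) = K/2 → A·e^(−rt) = 1.
e^(−1.2t) = 1/33.166 = 0.0301512, so t = ln(33.166)/1.2 = 3.5015/1.2 = 2.9179.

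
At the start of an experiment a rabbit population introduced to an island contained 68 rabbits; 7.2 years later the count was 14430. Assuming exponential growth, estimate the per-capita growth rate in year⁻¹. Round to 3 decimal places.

0.744 per year

From N(t) = N₀·e^(rt): e^(r·7.2) = 14430/68 = 212.21.
r·7.2 = ln(212.21) = 5.3576, so r = 5.3576/7.2 = 0.74411.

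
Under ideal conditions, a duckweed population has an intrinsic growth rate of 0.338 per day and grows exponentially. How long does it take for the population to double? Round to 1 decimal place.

Doubling time t_d = ln(2)/r = 0.6931/0.338 = 2.0507.

2.1 days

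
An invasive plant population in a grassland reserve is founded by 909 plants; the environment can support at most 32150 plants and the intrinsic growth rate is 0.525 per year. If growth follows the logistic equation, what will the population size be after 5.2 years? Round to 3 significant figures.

9920 plants

A = (K − N₀)/N₀ = (32150 − 909)/909 = 34.369.
N(t) = K/(1 + A·e^(−rt)) = 32150/(1 + 34.369×e^(−0.525×5.2)).
e^(−2.73) = 0.065219; denominator = 1 + 34.369×0.065219 = 3.2415.
N = 32150/3.2415 = 9918.27.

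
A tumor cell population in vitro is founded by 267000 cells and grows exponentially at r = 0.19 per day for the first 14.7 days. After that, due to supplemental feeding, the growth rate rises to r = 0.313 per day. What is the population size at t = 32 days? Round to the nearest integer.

Phase 1: N(14.7) = 267000·e^(0.19×14.7) = 267000·e^2.793 = 4.360093×10^6.
Phase 2 runs for 32 − 14.7 = 17.3 days at r = 0.313.
N(32) = 4.360093×10^6·e^(0.313×17.3) = 4.360093×10^6·e^5.415 = 9.79844×10^8.

979844004 cells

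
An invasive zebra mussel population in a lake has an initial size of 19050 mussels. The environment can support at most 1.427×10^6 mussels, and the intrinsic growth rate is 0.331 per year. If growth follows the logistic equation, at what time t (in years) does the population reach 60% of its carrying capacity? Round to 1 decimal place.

A = (K − N₀)/N₀ = (1.427×10^6 − 19050)/19050 = 73.908.
Solve 1.427×10^6/(1 + 73.908·e^(−0.331t)) = 856200: 1 + 73.908·e^(−0.331t) = 1.6667, so e^(−0.331t) = 0.00902021.
−0.331·t = ln(0.00902021) = -4.7083, so t = 4.7083/0.331 = 14.224.

14.2 years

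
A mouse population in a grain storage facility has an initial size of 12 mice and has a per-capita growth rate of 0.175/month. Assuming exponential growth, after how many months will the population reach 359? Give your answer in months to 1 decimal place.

19.4 months

Set N₀·e^(rt) = 359: e^(0.175·t) = 359/12 = 29.917.
0.175·t = ln(29.917) = 3.3984, so t = 3.3984/0.175 = 19.42.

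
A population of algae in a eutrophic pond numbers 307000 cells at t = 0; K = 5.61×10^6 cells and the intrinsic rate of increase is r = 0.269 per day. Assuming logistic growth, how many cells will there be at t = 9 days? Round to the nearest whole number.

2213487 cells

A = (K − N₀)/N₀ = (5.61×10^6 − 307000)/307000 = 17.274.
N(t) = K/(1 + A·e^(−rt)) = 5.61×10^6/(1 + 17.274×e^(−0.269×9)).
e^(−2.421) = 0.088833; denominator = 1 + 17.274×0.088833 = 2.5345.
N = 5.61×10^6/2.5345 = 2.213487×10^6.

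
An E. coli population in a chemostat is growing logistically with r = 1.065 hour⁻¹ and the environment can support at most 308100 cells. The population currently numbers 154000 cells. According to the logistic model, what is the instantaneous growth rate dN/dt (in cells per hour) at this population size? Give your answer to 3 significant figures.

dN/dt = rN(1 − N/K) = 1.065 × 154000 × (1 − 154000/308100).
1 − 154000/308100 = 0.50016; dN/dt = 1.065 × 154000 × 0.50016 = 82032.

82000 cells per hour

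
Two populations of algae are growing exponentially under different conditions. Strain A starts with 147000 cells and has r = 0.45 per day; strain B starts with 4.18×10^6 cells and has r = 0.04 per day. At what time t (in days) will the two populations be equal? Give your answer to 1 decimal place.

Set 147000·e^(0.45t) = 4.18×10^6·e^(0.04t).
e^((0.45 − 0.04)t) = 4.18×10^6/147000 → e^(0.41·t) = 28.435.
0.41·t = ln(28.435) = 3.3476, so t = 3.3476/0.41 = 8.165.

8.2 days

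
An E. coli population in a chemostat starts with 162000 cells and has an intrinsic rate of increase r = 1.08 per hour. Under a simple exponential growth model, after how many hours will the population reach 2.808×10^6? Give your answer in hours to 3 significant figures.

2.64 hours

Set N₀·e^(rt) = 2.808×10^6: e^(1.08·t) = 2.808×10^6/162000 = 17.333.
1.08·t = ln(17.333) = 2.8526, so t = 2.8526/1.08 = 2.6413.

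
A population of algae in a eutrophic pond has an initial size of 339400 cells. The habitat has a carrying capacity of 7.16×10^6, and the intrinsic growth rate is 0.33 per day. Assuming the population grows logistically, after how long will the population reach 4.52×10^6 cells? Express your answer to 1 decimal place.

10.7 days

A = (K − N₀)/N₀ = (7.16×10^6 − 339400)/339400 = 20.096.
Solve 7.16×10^6/(1 + 20.096·e^(−0.33t)) = 4.52×10^6: 1 + 20.096·e^(−0.33t) = 1.5841, so e^(−0.33t) = 0.029064.
−0.33·t = ln(0.029064) = -3.5383, so t = 3.5383/0.33 = 10.722.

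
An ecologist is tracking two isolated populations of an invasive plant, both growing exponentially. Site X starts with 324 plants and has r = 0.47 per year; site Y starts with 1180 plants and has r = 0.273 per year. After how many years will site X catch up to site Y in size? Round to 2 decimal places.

Set 324·e^(0.47t) = 1180·e^(0.273t).
e^((0.47 − 0.273)t) = 1180/324 → e^(0.197·t) = 3.642.
0.197·t = ln(3.642) = 1.2925, so t = 1.2925/0.197 = 6.561.

6.56 years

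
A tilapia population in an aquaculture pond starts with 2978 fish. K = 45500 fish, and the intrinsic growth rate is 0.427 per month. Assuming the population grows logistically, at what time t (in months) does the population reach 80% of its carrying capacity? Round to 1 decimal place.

A = (K − N₀)/N₀ = (45500 − 2978)/2978 = 14.279.
Solve 45500/(1 + 14.279·e^(−0.427t)) = 36400: 1 + 14.279·e^(−0.427t) = 1.25, so e^(−0.427t) = 0.0175086.
−0.427·t = ln(0.0175086) = -4.0451, so t = 4.0451/0.427 = 9.4732.

9.5 months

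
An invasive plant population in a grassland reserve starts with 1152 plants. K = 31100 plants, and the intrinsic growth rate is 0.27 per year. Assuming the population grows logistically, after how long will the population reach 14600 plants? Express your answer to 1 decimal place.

11.6 years

A = (K − N₀)/N₀ = (31100 − 1152)/1152 = 25.997.
Solve 31100/(1 + 25.997·e^(−0.27t)) = 14600: 1 + 25.997·e^(−0.27t) = 2.1301, so e^(−0.27t) = 0.0434726.
−0.27·t = ln(0.0434726) = -3.1356, so t = 3.1356/0.27 = 11.613.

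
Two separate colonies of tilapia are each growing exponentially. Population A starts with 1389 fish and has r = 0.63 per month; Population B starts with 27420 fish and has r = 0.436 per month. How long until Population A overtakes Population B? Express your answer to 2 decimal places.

Set 1389·e^(0.63t) = 27420·e^(0.436t).
e^((0.63 − 0.436)t) = 27420/1389 → e^(0.194·t) = 19.741.
0.194·t = ln(19.741) = 2.9827, so t = 2.9827/0.194 = 15.375.

15.37 months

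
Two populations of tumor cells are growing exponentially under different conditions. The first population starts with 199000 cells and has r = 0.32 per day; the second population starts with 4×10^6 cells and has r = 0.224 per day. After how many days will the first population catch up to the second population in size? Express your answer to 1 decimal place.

31.3 days

Set 199000·e^(0.32t) = 4×10^6·e^(0.224t).
e^((0.32 − 0.224)t) = 4×10^6/199000 → e^(0.096·t) = 20.101.
0.096·t = ln(20.101) = 3.0007, so t = 3.0007/0.096 = 31.258.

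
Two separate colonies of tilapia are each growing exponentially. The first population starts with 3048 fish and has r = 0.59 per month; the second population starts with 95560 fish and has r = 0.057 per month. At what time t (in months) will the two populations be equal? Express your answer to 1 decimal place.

Set 3048·e^(0.59t) = 95560·e^(0.057t).
e^((0.59 − 0.057)t) = 95560/3048 → e^(0.533·t) = 31.352.
0.533·t = ln(31.352) = 3.4453, so t = 3.4453/0.533 = 6.4639.

6.5 months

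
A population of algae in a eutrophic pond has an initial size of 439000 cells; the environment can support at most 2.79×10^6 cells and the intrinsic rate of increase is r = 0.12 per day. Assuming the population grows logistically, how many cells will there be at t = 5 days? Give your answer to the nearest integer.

708287 cells

A = (K − N₀)/N₀ = (2.79×10^6 − 439000)/439000 = 5.3554.
N(t) = K/(1 + A·e^(−rt)) = 2.79×10^6/(1 + 5.3554×e^(−0.12×5)).
e^(−0.6) = 0.54881; denominator = 1 + 5.3554×0.54881 = 3.9391.
N = 2.79×10^6/3.9391 = 708287.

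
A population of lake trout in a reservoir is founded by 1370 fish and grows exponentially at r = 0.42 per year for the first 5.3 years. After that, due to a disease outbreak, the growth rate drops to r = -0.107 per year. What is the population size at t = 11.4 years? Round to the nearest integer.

Phase 1: N(5.3) = 1370·e^(0.42×5.3) = 1370·e^2.226 = 12690.
Phase 2 runs for 11.4 − 5.3 = 6.1 years at r = -0.107.
N(11.4) = 12690·e^(-0.107×6.1) = 12690·e^-0.6527 = 6606.87.

6607 fish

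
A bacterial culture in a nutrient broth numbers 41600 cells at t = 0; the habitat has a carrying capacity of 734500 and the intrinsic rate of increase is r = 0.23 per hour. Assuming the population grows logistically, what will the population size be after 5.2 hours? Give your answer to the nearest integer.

A = (K − N₀)/N₀ = (734500 − 41600)/41600 = 16.656.
N(t) = K/(1 + A·e^(−rt)) = 734500/(1 + 16.656×e^(−0.23×5.2)).
e^(−1.196) = 0.3024; denominator = 1 + 16.656×0.3024 = 6.0369.
N = 734500/6.0369 = 121669.

121669 cells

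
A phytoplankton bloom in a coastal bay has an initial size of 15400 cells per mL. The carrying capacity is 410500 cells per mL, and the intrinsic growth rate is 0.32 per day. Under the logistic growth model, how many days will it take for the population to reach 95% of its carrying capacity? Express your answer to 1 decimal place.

A = (K − N₀)/N₀ = (410500 − 15400)/15400 = 25.656.
Solve 410500/(1 + 25.656·e^(−0.32t)) = 389975: 1 + 25.656·e^(−0.32t) = 1.0526, so e^(−0.32t) = 0.00205145.
−0.32·t = ln(0.00205145) = -6.1892, so t = 6.1892/0.32 = 19.341.

19.3 days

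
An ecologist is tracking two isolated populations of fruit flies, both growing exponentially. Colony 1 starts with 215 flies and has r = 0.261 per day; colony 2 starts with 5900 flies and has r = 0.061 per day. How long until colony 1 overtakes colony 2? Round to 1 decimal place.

Set 215·e^(0.261t) = 5900·e^(0.061t).
e^((0.261 − 0.061)t) = 5900/215 → e^(0.2·t) = 27.442.
0.2·t = ln(27.442) = 3.3121, so t = 3.3121/0.2 = 16.56.

16.6 days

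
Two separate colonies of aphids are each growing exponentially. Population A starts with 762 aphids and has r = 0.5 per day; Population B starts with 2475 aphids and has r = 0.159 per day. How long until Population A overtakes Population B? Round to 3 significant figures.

3.45 days

Set 762·e^(0.5t) = 2475·e^(0.159t).
e^((0.5 − 0.159)t) = 2475/762 → e^(0.341·t) = 3.248.
0.341·t = ln(3.248) = 1.178, so t = 1.178/0.341 = 3.4547.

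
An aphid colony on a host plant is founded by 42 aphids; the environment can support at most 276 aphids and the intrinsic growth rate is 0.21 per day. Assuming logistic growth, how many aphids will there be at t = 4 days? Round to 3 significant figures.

A = (K − N₀)/N₀ = (276 − 42)/42 = 5.5714.
N(t) = K/(1 + A·e^(−rt)) = 276/(1 + 5.5714×e^(−0.21×4)).
e^(−0.84) = 0.43171; denominator = 1 + 5.5714×0.43171 = 3.4052.
N = 276/3.4052 = 81.0515.

81.1 aphids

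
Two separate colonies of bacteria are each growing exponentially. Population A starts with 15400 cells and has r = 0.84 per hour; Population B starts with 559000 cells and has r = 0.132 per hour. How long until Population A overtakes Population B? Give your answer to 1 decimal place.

Set 15400·e^(0.84t) = 559000·e^(0.132t).
e^((0.84 − 0.132)t) = 559000/15400 → e^(0.708·t) = 36.299.
0.708·t = ln(36.299) = 3.5918, so t = 3.5918/0.708 = 5.0731.

5.1 hours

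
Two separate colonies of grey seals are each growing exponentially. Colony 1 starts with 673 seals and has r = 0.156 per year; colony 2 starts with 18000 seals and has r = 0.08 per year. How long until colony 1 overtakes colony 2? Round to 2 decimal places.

43.24 years

Set 673·e^(0.156t) = 18000·e^(0.08t).
e^((0.156 − 0.08)t) = 18000/673 → e^(0.076·t) = 26.746.
0.076·t = ln(26.746) = 3.2864, so t = 3.2864/0.076 = 43.242.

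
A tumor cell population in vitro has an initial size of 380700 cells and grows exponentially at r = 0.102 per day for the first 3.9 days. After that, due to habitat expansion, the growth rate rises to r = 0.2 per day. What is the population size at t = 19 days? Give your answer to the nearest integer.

Phase 1: N(3.9) = 380700·e^(0.102×3.9) = 380700·e^0.3978 = 566690.
Phase 2 runs for 19 − 3.9 = 15.1 days at r = 0.2.
N(19) = 566690·e^(0.2×15.1) = 566690·e^3.02 = 1.16122×10^7.

11612201 cells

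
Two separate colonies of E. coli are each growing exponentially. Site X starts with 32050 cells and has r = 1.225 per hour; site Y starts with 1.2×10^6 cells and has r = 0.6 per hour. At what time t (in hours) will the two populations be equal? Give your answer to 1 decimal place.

5.8 hours

Set 32050·e^(1.225t) = 1.2×10^6·e^(0.6t).
e^((1.225 − 0.6)t) = 1.2×10^6/32050 → e^(0.625·t) = 37.441.
0.625·t = ln(37.441) = 3.6228, so t = 3.6228/0.625 = 5.7964.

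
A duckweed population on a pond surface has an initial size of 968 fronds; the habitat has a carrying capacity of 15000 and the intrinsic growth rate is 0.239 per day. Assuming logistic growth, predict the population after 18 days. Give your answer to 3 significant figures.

A = (K − N₀)/N₀ = (15000 − 968)/968 = 14.496.
N(t) = K/(1 + A·e^(−rt)) = 15000/(1 + 14.496×e^(−0.239×18)).
e^(−4.302) = 0.013541; denominator = 1 + 14.496×0.013541 = 1.1963.
N = 15000/1.1963 = 12538.7.

12500 fronds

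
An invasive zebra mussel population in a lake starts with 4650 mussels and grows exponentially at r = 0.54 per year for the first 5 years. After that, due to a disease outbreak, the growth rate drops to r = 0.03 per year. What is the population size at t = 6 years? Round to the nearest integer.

71298 mussels

Phase 1: N(5) = 4650·e^(0.54×5) = 4650·e^2.7 = 69190.8.
Phase 2 runs for 6 − 5 = 1 years at r = 0.03.
N(6) = 69190.8·e^(0.03×1) = 69190.8·e^0.03 = 71297.9.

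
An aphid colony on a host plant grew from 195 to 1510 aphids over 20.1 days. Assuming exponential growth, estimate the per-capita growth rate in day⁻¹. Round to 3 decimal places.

From N(t) = N₀·e^(rt): e^(r·20.1) = 1510/195 = 7.7436.
r·20.1 = ln(7.7436) = 2.0469, so r = 2.0469/20.1 = 0.10183.

0.102 per day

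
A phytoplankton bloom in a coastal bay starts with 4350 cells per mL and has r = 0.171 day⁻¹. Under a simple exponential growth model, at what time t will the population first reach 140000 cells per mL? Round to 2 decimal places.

Set N₀·e^(rt) = 140000: e^(0.171·t) = 140000/4350 = 32.184.
0.171·t = ln(32.184) = 3.4715, so t = 3.4715/0.171 = 20.301.

20.30 days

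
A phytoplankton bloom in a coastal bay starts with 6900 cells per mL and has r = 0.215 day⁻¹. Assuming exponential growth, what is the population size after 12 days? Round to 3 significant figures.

N(t) = N₀·e^(rt) = 6900 × e^(0.215×12) = 6900 × e^2.58.
e^2.58 ≈ 13.197, so N ≈ 6900 × 13.197 = 91060.3.

91100 cells per mL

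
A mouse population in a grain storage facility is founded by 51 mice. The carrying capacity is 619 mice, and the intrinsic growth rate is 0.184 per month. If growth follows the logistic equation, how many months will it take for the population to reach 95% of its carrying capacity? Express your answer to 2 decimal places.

29.10 months

A = (K − N₀)/N₀ = (619 − 51)/51 = 11.137.
Solve 619/(1 + 11.137·e^(−0.184t)) = 588.05: 1 + 11.137·e^(−0.184t) = 1.0526, so e^(−0.184t) = 0.00472572.
−0.184·t = ln(0.00472572) = -5.3547, so t = 5.3547/0.184 = 29.102.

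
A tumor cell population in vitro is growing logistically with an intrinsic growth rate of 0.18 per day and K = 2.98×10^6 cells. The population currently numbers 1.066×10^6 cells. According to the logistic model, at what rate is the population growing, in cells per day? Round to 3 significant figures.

dN/dt = rN(1 − N/K) = 0.18 × 1.066×10^6 × (1 − 1.066×10^6/2.98×10^6).
1 − 1.066×10^6/2.98×10^6 = 0.64228; dN/dt = 0.18 × 1.066×10^6 × 0.64228 = 1.23241×10^5.

123000 cells per day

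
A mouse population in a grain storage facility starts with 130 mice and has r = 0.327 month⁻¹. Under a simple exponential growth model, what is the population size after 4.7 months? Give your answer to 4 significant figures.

N(t) = N₀·e^(rt) = 130 × e^(0.327×4.7) = 130 × e^1.537.
e^1.537 ≈ 4.6502, so N ≈ 130 × 4.6502 = 604.52.

604.5 mice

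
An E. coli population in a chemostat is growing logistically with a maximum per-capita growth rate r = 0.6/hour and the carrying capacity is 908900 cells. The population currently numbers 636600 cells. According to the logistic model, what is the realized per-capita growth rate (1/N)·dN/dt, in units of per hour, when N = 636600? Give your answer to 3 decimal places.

0.180 per hour

(1/N)·dN/dt = r(1 − N/K) = 0.6 × (1 − 636600/908900).
= 0.6 × 0.29959 = 0.17976.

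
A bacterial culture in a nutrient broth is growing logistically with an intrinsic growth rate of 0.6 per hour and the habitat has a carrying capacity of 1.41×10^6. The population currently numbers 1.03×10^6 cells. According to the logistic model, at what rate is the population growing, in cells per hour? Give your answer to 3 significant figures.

167000 cells per hour

dN/dt = rN(1 − N/K) = 0.6 × 1.03×10^6 × (1 − 1.03×10^6/1.41×10^6).
1 − 1.03×10^6/1.41×10^6 = 0.2695; dN/dt = 0.6 × 1.03×10^6 × 0.2695 = 1.66553×10^5.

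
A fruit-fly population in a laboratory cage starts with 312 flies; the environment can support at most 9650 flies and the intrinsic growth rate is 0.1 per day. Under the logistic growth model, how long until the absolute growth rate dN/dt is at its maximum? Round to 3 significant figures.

34.0 days

Logistic growth is fastest at N = K/2 = 4825.
A = (K − N₀)/N₀ = 29.929. Set K/(1 + A·e^(−rt)) = K/2 → A·e^(−rt) = 1.
e^(−0.1t) = 1/29.929 = 0.0334119, so t = ln(29.929)/0.1 = 3.3988/0.1 = 33.988.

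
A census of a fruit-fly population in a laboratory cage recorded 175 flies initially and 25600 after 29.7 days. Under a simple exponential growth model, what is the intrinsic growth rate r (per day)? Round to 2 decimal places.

0.17 per day

From N(t) = N₀·e^(rt): e^(r·29.7) = 25600/175 = 146.29.
r·29.7 = ln(146.29) = 4.9856, so r = 4.9856/29.7 = 0.16786.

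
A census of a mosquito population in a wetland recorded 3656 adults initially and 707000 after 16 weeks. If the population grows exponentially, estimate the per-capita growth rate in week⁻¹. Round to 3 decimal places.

From N(t) = N₀·e^(rt): e^(r·16) = 707000/3656 = 193.38.
r·16 = ln(193.38) = 5.2647, so r = 5.2647/16 = 0.32904.

0.329 per week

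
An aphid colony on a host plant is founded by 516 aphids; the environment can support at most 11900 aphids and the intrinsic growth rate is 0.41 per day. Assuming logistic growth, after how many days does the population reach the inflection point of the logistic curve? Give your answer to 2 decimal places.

Logistic growth is fastest at N = K/2 = 5950.
A = (K − N₀)/N₀ = 22.062. Set K/(1 + A·e^(−rt)) = K/2 → A·e^(−rt) = 1.
e^(−0.41t) = 1/22.062 = 0.0453268, so t = ln(22.062)/0.41 = 3.0939/0.41 = 7.546.

7.55 days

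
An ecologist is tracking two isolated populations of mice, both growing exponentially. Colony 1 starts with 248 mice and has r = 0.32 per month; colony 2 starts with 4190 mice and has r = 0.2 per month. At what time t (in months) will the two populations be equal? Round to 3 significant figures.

Set 248·e^(0.32t) = 4190·e^(0.2t).
e^((0.32 − 0.2)t) = 4190/248 → e^(0.12·t) = 16.895.
0.12·t = ln(16.895) = 2.827, so t = 2.827/0.12 = 23.559.

23.6 months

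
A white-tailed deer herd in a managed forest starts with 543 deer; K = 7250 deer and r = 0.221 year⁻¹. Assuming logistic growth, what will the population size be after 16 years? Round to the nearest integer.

5332 deer

A = (K − N₀)/N₀ = (7250 − 543)/543 = 12.352.
N(t) = K/(1 + A·e^(−rt)) = 7250/(1 + 12.352×e^(−0.221×16)).
e^(−3.536) = 0.02913; denominator = 1 + 12.352×0.02913 = 1.3598.
N = 7250/1.3598 = 5331.66.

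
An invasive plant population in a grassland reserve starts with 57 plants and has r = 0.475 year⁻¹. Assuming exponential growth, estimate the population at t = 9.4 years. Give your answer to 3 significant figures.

4950 plants

N(t) = N₀·e^(rt) = 57 × e^(0.475×9.4) = 57 × e^4.465.
e^4.465 ≈ 86.921, so N ≈ 57 × 86.921 = 4954.5.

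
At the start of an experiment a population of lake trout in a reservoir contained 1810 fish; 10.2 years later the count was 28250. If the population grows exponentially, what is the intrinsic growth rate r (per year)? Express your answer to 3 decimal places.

From N(t) = N₀·e^(rt): e^(r·10.2) = 28250/1810 = 15.608.
r·10.2 = ln(15.608) = 2.7478, so r = 2.7478/10.2 = 0.26939.

0.269 per year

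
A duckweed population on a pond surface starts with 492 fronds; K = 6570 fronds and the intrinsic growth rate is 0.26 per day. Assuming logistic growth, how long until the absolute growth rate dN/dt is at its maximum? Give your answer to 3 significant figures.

Logistic growth is fastest at N = K/2 = 3285.
A = (K − N₀)/N₀ = 12.354. Set K/(1 + A·e^(−rt)) = K/2 → A·e^(−rt) = 1.
e^(−0.26t) = 1/12.354 = 0.0809477, so t = ln(12.354)/0.26 = 2.514/0.26 = 9.669.

9.67 days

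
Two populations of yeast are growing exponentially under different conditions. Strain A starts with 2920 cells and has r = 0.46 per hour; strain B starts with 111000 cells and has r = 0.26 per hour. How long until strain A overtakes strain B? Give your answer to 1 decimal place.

18.2 hours

Set 2920·e^(0.46t) = 111000·e^(0.26t).
e^((0.46 − 0.26)t) = 111000/2920 → e^(0.2·t) = 38.014.
0.2·t = ln(38.014) = 3.6379, so t = 3.6379/0.2 = 18.19.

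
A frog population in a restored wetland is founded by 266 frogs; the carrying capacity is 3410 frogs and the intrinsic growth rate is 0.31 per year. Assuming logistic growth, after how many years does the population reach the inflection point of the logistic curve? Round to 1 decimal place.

8.0 years

Logistic growth is fastest at N = K/2 = 1705.
A = (K − N₀)/N₀ = 11.82. Set K/(1 + A·e^(−rt)) = K/2 → A·e^(−rt) = 1.
e^(−0.31t) = 1/11.82 = 0.0846056, so t = ln(11.82)/0.31 = 2.4698/0.31 = 7.967.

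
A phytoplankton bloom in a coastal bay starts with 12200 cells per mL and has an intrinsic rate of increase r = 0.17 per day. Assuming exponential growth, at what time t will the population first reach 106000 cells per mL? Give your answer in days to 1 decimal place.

Set N₀·e^(rt) = 106000: e^(0.17·t) = 106000/12200 = 8.6885.
0.17·t = ln(8.6885) = 2.162, so t = 2.162/0.17 = 12.718.

12.7 days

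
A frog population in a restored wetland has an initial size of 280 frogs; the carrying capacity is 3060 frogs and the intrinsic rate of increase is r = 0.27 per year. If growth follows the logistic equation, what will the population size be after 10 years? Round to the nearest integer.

A = (K − N₀)/N₀ = (3060 − 280)/280 = 9.9286.
N(t) = K/(1 + A·e^(−rt)) = 3060/(1 + 9.9286×e^(−0.27×10)).
e^(−2.7) = 0.067206; denominator = 1 + 9.9286×0.067206 = 1.6673.
N = 3060/1.6673 = 1835.35.

1835 frogs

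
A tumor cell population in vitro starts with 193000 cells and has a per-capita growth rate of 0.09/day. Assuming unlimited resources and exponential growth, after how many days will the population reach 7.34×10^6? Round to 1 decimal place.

40.4 days

Set N₀·e^(rt) = 7.34×10^6: e^(0.09·t) = 7.34×10^6/193000 = 38.031.
0.09·t = ln(38.031) = 3.6384, so t = 3.6384/0.09 = 40.427.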